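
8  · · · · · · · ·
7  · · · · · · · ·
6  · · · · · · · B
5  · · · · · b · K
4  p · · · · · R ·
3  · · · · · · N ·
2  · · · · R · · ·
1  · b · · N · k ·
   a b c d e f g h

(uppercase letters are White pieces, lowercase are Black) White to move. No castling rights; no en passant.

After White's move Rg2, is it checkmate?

yes

After Rg2: black king on g1; in check: yes, from the white rook on g2.
King squares — f1: attacked by Ng3; h1: attacked by Ng3; f2: attacked by Rg2; g2: attacked by Ne1; h2: attacked by Rg2.
Black has no legal moves → checkmate.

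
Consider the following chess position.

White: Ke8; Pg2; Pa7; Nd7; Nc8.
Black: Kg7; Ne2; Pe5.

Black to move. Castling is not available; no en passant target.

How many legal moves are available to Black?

Black to move; king on g7.
In check: no.
Legal moves: Kh8, Kg8, Kh7, Kh6, Kg6, Nf4, Nd4, Ng3, Nc3, Ng1, Nc1, e4.
Count: 12.

12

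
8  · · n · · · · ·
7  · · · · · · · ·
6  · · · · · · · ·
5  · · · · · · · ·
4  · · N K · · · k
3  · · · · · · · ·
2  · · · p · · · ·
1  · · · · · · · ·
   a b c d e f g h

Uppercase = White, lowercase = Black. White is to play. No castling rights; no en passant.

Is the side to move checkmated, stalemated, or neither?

White to move; white king on d4.
In check: no.
Legal moves for White: Ke5, Kd5, Kc5, Ke4, Ke3, Kd3, Kc3, Nd6, Nb6, Ne5, Na5, Ne3, Na3, Nxd2, Nb2.
White has 15 legal moves and is not in check → neither.

neither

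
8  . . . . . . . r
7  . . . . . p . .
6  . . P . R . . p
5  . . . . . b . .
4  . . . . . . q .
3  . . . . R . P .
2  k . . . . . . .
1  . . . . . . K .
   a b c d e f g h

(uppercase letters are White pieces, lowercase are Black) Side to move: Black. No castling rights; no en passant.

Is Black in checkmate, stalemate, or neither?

Black to move; black king on a2.
In check: no.
Legal moves for Black include: Rg8, Rf8, Re8, Rd8, Rc8, Rb8, Ra8, Rh7, Bh7, Bg6, Bxe6, Be4, Bd3, Bc2, Bb1, Qg8, Qg7, Qg6, ... (list truncated; more exist).
Black has legal moves and is not in check → neither.

neither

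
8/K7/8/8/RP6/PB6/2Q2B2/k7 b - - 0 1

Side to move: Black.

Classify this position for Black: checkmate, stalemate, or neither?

Black to move; black king on a1.
In check: no.
King squares — b1: attacked by Qc2; a2: attacked by Qc2; b2: attacked by Qc2.
Legal moves for Black: none.
Not in check and no legal moves → stalemate.

stalemate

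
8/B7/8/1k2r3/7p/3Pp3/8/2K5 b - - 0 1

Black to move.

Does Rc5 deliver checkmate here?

After Rc5: white king on c1; in check: yes, from the black rook on c5.
White has 4 legal replies: Kb2, Kd1, Kb1, Bxc5.
In check but a legal move exists → not checkmate.

no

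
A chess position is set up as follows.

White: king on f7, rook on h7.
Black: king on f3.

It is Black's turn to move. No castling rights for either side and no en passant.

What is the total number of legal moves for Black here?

8

Black to move; king on f3.
In check: no.
Legal moves: Kg4, Kf4, Ke4, Kg3, Ke3, Kg2, Kf2, Ke2.
Count: 8.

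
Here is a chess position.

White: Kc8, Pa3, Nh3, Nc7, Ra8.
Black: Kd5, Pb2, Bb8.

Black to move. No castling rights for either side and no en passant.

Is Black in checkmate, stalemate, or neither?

neither

Black to move; black king on d5.
In check: yes, from the white knight on c7.
King squares — c4: available; d4: available; e4: available; c5: available; e5: available; c6: available; d6: available; e6: attacked by Nc7.
Legal moves for Black: Kd6, Kc6, Ke5, Kc5, Ke4, Kd4, Kc4, Bxc7.
Black is in check but has 8 legal moves → neither.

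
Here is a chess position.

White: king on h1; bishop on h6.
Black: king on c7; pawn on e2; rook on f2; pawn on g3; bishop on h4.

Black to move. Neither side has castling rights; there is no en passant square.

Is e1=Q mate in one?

yes

After e1=Q: white king on h1; in check: yes, from the black queen on e1.
King squares — g1: attacked by Qe1; g2: attacked by Rf2; h2: attacked by Rf2.
White has no legal moves → checkmate.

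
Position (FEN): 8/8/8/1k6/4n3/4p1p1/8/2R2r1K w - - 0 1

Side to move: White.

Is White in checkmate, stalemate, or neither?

White to move; white king on h1.
In check: yes, from the black rook on f1.
King squares — g1: attacked by Rf1; g2: available; h2: attacked by Pg3.
Legal moves for White: Kg2, Rxf1.
White is in check but has 2 legal moves → neither.

neither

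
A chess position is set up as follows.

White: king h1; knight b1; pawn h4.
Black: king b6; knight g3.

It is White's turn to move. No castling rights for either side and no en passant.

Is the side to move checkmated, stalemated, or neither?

neither

White to move; white king on h1.
In check: yes, from the black knight on g3.
King squares — g1: available; g2: available; h2: available.
Legal moves for White: Kh2, Kg2, Kg1.
White is in check but has 3 legal moves → neither.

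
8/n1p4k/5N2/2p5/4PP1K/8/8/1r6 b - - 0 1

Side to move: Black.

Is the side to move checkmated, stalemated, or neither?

neither

Black to move; black king on h7.
In check: yes, from the white knight on f6.
King squares — g6: available; h6: available; g7: available; g8: attacked by Nf6; h8: available.
Legal moves for Black: Kh8, Kg7, Kh6, Kg6.
Black is in check but has 4 legal moves → neither.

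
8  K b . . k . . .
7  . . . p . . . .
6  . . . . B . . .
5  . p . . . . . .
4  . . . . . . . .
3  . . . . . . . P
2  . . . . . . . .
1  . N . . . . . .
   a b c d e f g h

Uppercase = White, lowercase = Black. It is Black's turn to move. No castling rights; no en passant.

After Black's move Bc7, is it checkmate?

no

After Bc7: white king on a8; in check: no.
White is not in check, so this cannot be checkmate.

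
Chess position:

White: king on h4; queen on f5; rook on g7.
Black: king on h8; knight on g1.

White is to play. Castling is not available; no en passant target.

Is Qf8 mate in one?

yes

After Qf8: black king on h8; in check: yes, from the white queen on f8.
King squares — g7: attacked by Qf8; h7: attacked by Rg7; g8: attacked by Rg7.
Black has no legal moves → checkmate.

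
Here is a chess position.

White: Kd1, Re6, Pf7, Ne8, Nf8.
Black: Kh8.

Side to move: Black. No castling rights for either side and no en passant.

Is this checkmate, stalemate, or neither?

stalemate

Black to move; black king on h8.
In check: no.
King squares — g7: attacked by Ne8; h7: attacked by Nf8; g8: attacked by Pf7.
Legal moves for Black: none.
Not in check and no legal moves → stalemate.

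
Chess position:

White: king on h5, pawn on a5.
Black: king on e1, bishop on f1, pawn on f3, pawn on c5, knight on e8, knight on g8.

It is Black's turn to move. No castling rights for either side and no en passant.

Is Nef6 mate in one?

no

After Nef6: white king on h5; in check: yes, from the black knight on f6.
White has 3 legal replies: Kg6, Kg5, Kh4.
In check but a legal move exists → not checkmate.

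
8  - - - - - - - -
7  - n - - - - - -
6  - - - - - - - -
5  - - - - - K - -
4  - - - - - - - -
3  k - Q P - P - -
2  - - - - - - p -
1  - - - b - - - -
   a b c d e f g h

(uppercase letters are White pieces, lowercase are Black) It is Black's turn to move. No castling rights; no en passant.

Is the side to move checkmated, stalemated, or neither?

Black to move; black king on a3.
In check: yes, from the white queen on c3.
King squares — a2: available; b2: attacked by Qc3; b3: attacked by Qc3; a4: available; b4: attacked by Qc3.
Legal moves for Black: Ka4, Ka2, Bb3.
Black is in check but has 3 legal moves → neither.

neither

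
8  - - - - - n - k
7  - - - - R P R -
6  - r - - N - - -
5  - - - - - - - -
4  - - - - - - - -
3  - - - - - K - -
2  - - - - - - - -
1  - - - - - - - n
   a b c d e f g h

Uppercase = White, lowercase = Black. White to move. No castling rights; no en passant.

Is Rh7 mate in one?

no

After Rh7: black king on h8; in check: yes, from the white rook on h7.
Black has 2 legal replies: Kxh7, Nxh7.
In check but a legal move exists → not checkmate.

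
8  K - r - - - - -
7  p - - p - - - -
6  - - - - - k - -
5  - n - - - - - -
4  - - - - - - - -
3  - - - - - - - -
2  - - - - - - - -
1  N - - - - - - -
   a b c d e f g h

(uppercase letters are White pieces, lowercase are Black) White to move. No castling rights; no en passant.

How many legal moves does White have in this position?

1

White to move; king on a8.
In check: yes, from the black rook on c8.
Legal moves: Kb7.
Count: 1.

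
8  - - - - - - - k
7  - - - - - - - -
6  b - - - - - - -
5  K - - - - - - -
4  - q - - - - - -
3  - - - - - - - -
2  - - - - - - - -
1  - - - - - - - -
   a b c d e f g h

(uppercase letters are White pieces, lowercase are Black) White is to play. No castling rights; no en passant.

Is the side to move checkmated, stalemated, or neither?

neither

White to move; white king on a5.
In check: yes, from the black queen on b4.
King squares — a4: attacked by Qb4; b4: available; b5: attacked by Qb4; a6: available; b6: attacked by Qb4.
Legal moves for White: Kxa6, Kxb4.
White is in check but has 2 legal moves → neither.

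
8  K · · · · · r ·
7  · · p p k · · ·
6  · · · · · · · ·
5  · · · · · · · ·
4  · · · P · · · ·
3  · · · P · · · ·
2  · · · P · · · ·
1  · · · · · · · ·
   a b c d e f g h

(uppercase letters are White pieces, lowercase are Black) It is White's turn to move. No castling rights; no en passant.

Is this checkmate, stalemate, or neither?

neither

White to move; white king on a8.
In check: yes, from the black rook on g8.
Legal moves for White: Kb7, Ka7.
White is in check but has 2 legal moves → neither.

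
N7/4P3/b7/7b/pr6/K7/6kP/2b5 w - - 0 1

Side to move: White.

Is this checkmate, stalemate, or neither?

White to move; white king on a3.
In check: yes, from the black bishop on c1.
King squares — a2: available; b2: attacked by Bc1; b3: attacked by Pa4; a4: attacked by Rb4; b4: available.
Legal moves for White: Kxb4, Ka2.
White is in check but has 2 legal moves → neither.

neither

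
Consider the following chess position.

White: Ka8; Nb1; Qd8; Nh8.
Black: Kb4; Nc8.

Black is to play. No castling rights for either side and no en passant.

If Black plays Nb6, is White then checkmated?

no

After Nb6: white king on a8; in check: yes, from the black knight on b6.
White has 4 legal replies: Kb8, Kb7, Ka7, Qxb6+.
In check but a legal move exists → not checkmate.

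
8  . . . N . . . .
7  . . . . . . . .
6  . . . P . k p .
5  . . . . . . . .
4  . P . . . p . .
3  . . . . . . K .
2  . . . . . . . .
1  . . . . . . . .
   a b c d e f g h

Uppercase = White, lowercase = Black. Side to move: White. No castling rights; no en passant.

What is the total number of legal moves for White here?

8

White to move; king on g3.
In check: yes, from the black pawn on f4.
Legal moves: Kh4, Kg4, Kxf4, Kh3, Kf3, Kh2, Kg2, Kf2.
Count: 8.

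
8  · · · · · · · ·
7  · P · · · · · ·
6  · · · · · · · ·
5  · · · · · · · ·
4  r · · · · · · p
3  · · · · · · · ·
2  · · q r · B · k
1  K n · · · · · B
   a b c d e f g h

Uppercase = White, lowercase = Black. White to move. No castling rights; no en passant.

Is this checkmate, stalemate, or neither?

checkmate

White to move; white king on a1.
In check: yes, from the black rook on a4.
King squares — b1: attacked by Qc2; a2: attacked by Qc2; b2: attacked by Qc2.
Legal moves for White: none.
In check with no legal moves → checkmate.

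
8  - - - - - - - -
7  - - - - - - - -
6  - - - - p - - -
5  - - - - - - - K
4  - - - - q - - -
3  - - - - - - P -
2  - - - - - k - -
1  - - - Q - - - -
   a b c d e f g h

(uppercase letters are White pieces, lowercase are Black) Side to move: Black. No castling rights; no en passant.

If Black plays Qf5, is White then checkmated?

no

After Qf5: white king on h5; in check: yes, from the black queen on f5.
White has 2 legal replies: Kh6, Kh4.
In check but a legal move exists → not checkmate.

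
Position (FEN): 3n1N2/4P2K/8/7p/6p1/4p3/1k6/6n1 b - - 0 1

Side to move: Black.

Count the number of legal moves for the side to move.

18

Black to move; king on b2.
In check: no.
Legal moves: Nf7, Nb7, Ne6, Nc6, Kc3, Kb3, Ka3, Kc2, Ka2, Kc1, Kb1, Ka1, Nh3, Nf3, Ne2, h4, g3, e2.
Count: 18.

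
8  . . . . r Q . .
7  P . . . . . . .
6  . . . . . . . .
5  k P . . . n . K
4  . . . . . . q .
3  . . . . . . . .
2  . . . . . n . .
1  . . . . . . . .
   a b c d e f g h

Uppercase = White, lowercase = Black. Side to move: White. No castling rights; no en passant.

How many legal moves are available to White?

White to move; king on h5.
In check: yes, from the black queen on g4.
Legal moves: none.
Count: 0.

0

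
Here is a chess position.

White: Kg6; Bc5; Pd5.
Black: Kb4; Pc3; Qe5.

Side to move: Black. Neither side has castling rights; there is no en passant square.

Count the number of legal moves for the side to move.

Black to move; king on b4.
In check: yes, from the white bishop on c5.
Legal moves: Kxc5, Kb5, Ka5, Kc4, Ka4, Kb3.
Count: 6.

6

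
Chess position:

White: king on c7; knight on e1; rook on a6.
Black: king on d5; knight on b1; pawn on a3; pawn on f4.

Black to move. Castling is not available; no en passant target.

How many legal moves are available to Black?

9

Black to move; king on d5.
In check: no.
Legal moves: Ke5, Kc5, Ke4, Kd4, Kc4, Nc3, Nd2, f3, a2.
Count: 9.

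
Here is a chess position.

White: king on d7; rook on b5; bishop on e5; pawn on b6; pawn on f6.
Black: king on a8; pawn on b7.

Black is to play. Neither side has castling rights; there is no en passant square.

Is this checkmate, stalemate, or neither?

stalemate

Black to move; black king on a8.
In check: no.
King squares — a7: attacked by Pb6; b7: own pawn; b8: attacked by Be5.
Legal moves for Black: none.
Not in check and no legal moves → stalemate.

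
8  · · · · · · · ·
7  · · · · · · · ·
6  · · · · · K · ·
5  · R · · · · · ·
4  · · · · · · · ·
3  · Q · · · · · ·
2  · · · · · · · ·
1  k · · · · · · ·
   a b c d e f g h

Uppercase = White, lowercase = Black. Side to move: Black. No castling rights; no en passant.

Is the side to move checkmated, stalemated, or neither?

Black to move; black king on a1.
In check: no.
King squares — b1: attacked by Qb3; a2: attacked by Qb3; b2: attacked by Qb3.
Legal moves for Black: none.
Not in check and no legal moves → stalemate.

stalemate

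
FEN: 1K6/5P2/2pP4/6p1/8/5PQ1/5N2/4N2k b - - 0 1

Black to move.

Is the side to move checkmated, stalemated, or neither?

checkmate

Black to move; black king on h1.
In check: yes, from the white knight on f2.
King squares — g1: attacked by Qg3; g2: attacked by Ne1; h2: attacked by Qg3.
Legal moves for Black: none.
In check with no legal moves → checkmate.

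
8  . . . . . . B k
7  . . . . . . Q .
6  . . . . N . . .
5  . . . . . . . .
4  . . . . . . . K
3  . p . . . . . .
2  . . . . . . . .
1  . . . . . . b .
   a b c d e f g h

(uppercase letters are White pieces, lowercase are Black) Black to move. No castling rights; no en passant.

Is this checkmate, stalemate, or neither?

Black to move; black king on h8.
In check: yes, from the white queen on g7.
King squares — g7: attacked by Ne6; h7: attacked by Qg7; g8: attacked by Qg7.
Legal moves for Black: none.
In check with no legal moves → checkmate.

checkmate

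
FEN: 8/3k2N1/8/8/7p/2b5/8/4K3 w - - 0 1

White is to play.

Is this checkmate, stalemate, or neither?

White to move; white king on e1.
In check: yes, from the black bishop on c3.
King squares — d1: available; f1: available; d2: attacked by Bc3; e2: available; f2: available.
Legal moves for White: Kf2, Ke2, Kf1, Kd1.
White is in check but has 4 legal moves → neither.

neither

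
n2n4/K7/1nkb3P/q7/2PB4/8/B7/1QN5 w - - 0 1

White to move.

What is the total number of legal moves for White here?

0

White to move; king on a7.
In check: yes, from the black queen on a5.
Legal moves: none.
Count: 0.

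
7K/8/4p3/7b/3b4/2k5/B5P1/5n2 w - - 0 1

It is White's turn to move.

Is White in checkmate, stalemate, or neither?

neither

White to move; white king on h8.
In check: yes, from the black bishop on d4.
Legal moves for White: Kg8, Kh7.
White is in check but has 2 legal moves → neither.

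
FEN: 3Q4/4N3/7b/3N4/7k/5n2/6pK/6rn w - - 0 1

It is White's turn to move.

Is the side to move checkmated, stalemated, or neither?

checkmate

White to move; white king on h2.
In check: yes, from the black knight on f3.
King squares — g1: attacked by Nf3; h1: attacked by Rg1; g2: attacked by Rg1; g3: attacked by Nh1; h3: attacked by Kh4.
Legal moves for White: none.
In check with no legal moves → checkmate.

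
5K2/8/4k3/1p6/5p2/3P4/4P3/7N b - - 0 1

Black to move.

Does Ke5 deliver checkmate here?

After Ke5: white king on f8; in check: no.
White is not in check, so this cannot be checkmate.

no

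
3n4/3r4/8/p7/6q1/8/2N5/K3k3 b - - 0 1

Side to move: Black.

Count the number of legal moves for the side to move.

Black to move; king on e1.
In check: yes, from the white knight on c2.
Legal moves: Kf2, Ke2, Kd2, Kf1, Kd1.
Count: 5.

5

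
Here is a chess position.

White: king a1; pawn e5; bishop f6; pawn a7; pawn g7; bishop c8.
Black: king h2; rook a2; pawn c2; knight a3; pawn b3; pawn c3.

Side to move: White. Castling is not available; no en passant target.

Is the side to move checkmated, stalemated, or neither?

checkmate

White to move; white king on a1.
In check: yes, from the black rook on a2.
King squares — b1: attacked by Pc2; a2: attacked by Pb3; b2: attacked by Ra2.
Legal moves for White: none.
In check with no legal moves → checkmate.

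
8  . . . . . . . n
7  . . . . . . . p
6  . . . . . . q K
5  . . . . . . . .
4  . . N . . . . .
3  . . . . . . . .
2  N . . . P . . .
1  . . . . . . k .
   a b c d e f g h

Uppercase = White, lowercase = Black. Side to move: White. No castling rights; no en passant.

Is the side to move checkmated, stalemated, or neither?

checkmate

White to move; white king on h6.
In check: yes, from the black queen on g6.
King squares — g5: attacked by Qg6; h5: attacked by Qg6; g6: attacked by Ph7; g7: attacked by Qg6; h7: attacked by Qg6.
Legal moves for White: none.
In check with no legal moves → checkmate.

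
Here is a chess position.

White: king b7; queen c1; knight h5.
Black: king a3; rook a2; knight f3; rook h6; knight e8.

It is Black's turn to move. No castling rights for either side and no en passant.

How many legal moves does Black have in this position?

Black to move; king on a3.
In check: yes, from the white queen on c1.
Legal moves: Kb4, Ka4, Kb3, Rb2+.
Count: 4.

4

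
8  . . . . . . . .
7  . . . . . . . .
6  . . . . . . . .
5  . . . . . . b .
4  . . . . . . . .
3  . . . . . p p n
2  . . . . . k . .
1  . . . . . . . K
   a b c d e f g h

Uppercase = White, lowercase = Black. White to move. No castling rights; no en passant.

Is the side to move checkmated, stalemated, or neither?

White to move; white king on h1.
In check: no.
King squares — g1: attacked by Kf2; g2: attacked by Kf2; h2: attacked by Pg3.
Legal moves for White: none.
Not in check and no legal moves → stalemate.

stalemate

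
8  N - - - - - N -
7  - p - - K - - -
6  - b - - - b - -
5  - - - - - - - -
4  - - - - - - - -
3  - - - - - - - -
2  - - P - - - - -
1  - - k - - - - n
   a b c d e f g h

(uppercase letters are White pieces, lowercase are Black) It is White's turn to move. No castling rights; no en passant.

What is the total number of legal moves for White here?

8

White to move; king on e7.
In check: yes, from the black bishop on f6.
Legal moves: Kf8, Ke8, Kf7, Kd7, Kxf6, Ke6, Kd6, Nxf6.
Count: 8.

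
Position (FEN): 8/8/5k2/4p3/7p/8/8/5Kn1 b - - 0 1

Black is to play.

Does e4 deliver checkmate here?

After e4: white king on f1; in check: no.
White is not in check, so this cannot be checkmate.

no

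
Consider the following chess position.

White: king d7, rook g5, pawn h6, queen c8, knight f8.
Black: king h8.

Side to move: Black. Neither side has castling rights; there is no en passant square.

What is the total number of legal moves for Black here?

0

Black to move; king on h8.
In check: no.
Legal moves: none.
Count: 0.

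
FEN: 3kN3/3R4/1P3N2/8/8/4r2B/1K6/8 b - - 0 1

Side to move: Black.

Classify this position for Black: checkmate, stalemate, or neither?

Black to move; black king on d8.
In check: yes, from the white rook on d7.
King squares — c7: attacked by Pb6; d7: attacked by Bh3; e7: attacked by Rd7; c8: available; e8: attacked by Nf6.
Legal moves for Black: Kc8.
Black is in check but has 1 legal move → neither.

neither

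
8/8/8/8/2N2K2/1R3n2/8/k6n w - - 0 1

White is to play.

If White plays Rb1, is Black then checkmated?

After Rb1: black king on a1; in check: yes, from the white rook on b1.
Black has 2 legal replies: Ka2, Kxb1.
In check but a legal move exists → not checkmate.

no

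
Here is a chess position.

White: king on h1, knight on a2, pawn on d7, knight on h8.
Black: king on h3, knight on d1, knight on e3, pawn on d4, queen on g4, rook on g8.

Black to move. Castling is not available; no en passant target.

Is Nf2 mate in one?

yes

After Nf2: white king on h1; in check: yes, from the black knight on f2.
King squares — g1: attacked by Qg4; g2: attacked by Ne3; h2: attacked by Kh3.
White has no legal moves → checkmate.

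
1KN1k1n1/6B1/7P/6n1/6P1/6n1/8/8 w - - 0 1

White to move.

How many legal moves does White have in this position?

17

White to move; king on b8.
In check: no.
Legal moves: Ne7, Na7, Nd6+, Nb6, Ka8, Kc7, Kb7, Ka7, Bh8, Bf8, Bf6, Be5, Bd4, Bc3, Bb2, Ba1, h7.
Count: 17.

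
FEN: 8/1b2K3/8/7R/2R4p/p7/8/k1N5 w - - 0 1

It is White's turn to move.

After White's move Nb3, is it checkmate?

After Nb3: black king on a1; in check: yes, from the white knight on b3.
Black has 3 legal replies: Kb2, Ka2, Kb1.
In check but a legal move exists → not checkmate.

no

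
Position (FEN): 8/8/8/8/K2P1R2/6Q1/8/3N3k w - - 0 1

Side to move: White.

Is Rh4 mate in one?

After Rh4: black king on h1; in check: yes, from the white rook on h4.
King squares — g1: attacked by Qg3; g2: attacked by Qg3; h2: attacked by Qg3.
Black has no legal moves → checkmate.

yes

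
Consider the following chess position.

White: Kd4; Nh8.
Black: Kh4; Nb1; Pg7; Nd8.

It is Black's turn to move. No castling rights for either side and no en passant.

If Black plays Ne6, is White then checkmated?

no

After Ne6: white king on d4; in check: yes, from the black knight on e6.
White has 6 legal replies: Ke5, Kd5, Ke4, Kc4, Ke3, Kd3.
In check but a legal move exists → not checkmate.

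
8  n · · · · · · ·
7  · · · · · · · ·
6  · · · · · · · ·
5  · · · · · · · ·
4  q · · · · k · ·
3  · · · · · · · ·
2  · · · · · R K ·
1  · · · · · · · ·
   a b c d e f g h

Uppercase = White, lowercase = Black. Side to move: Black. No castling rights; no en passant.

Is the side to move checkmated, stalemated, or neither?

neither

Black to move; black king on f4.
In check: yes, from the white rook on f2.
Legal moves for Black: Kg5, Ke5, Kg4, Ke4, Ke3.
Black is in check but has 5 legal moves → neither.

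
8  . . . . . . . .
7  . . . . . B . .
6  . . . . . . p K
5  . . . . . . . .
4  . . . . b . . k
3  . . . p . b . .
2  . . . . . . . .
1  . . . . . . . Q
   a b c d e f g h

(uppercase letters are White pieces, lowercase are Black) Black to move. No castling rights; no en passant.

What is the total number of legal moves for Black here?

3

Black to move; king on h4.
In check: yes, from the white queen on h1.
Legal moves: Kg4, Kg3, Bxh1.
Count: 3.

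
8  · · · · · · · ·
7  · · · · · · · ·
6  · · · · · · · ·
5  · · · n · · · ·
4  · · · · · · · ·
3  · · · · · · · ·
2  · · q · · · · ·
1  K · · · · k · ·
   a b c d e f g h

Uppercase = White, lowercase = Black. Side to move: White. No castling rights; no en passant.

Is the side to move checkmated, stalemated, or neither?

stalemate

White to move; white king on a1.
In check: no.
King squares — b1: attacked by Qc2; a2: attacked by Qc2; b2: attacked by Qc2.
Legal moves for White: none.
Not in check and no legal moves → stalemate.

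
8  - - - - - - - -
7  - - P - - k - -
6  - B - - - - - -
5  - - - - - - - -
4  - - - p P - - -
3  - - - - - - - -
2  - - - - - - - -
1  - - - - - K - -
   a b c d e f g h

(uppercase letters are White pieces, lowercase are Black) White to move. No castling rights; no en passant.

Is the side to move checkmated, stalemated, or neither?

neither

White to move; white king on f1.
In check: no.
Legal moves for White: Ba7, Bc5, Ba5, Bxd4, Kg2, Kf2, Ke2, Kg1, Ke1, c8=Q, c8=R, c8=B, c8=N, e5.
White has 14 legal moves and is not in check → neither.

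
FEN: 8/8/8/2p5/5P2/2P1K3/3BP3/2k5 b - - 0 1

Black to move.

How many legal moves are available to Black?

4

Black to move; king on c1.
In check: yes, from the white bishop on d2.
Legal moves: Kc2, Kb2, Kd1, Kb1.
Count: 4.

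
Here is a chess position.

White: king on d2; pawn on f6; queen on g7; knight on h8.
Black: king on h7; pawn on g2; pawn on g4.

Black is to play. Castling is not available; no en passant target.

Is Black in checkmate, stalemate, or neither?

checkmate

Black to move; black king on h7.
In check: yes, from the white queen on g7.
King squares — g6: attacked by Qg7; h6: attacked by Qg7; g7: attacked by Pf6; g8: attacked by Qg7; h8: attacked by Qg7.
Legal moves for Black: none.
In check with no legal moves → checkmate.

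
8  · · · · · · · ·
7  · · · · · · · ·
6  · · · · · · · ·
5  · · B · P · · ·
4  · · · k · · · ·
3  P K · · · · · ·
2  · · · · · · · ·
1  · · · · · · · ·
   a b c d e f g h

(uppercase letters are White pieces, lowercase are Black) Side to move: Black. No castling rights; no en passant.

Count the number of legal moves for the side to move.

Black to move; king on d4.
In check: yes, from the white bishop on c5.
Legal moves: Kxe5, Kd5, Kxc5, Ke4, Kd3.
Count: 5.

5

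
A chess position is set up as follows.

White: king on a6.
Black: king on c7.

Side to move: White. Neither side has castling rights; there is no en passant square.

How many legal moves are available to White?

3

White to move; king on a6.
In check: no.
Legal moves: Ka7, Kb5, Ka5.
Count: 3.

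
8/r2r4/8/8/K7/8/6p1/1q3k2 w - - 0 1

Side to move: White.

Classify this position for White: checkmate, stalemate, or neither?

White to move; white king on a4.
In check: yes, from the black rook on a7.
King squares — a3: attacked by Ra7; b3: attacked by Qb1; b4: attacked by Qb1; a5: attacked by Ra7; b5: attacked by Qb1.
Legal moves for White: none.
In check with no legal moves → checkmate.

checkmate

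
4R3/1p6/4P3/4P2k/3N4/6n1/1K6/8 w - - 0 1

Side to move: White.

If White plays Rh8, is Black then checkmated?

no

After Rh8: black king on h5; in check: yes, from the white rook on h8.
Black has 3 legal replies: Kg6, Kg5, Kg4.
In check but a legal move exists → not checkmate.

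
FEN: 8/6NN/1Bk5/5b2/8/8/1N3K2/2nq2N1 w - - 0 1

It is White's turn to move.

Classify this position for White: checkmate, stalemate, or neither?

neither

White to move; white king on f2.
In check: no.
Legal moves for White include: Nf8, Nf6, Ng5, Ne8, Ne6, Nh5, Nxf5, Bd8, Bc7, Ba7, Bc5, Ba5, Bd4, Be3, Kg3, Ke3, Kg2, Nc4, ... (list truncated; more exist).
White has legal moves and is not in check → neither.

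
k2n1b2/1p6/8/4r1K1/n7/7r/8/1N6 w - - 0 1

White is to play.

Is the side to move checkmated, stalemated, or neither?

White to move; white king on g5.
In check: yes, from the black rook on e5.
Legal moves for White: Kg6, Kf6, Kg4, Kf4.
White is in check but has 4 legal moves → neither.

neither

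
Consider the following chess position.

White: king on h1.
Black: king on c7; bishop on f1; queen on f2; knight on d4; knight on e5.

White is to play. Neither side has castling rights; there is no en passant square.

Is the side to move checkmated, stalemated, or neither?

stalemate

White to move; white king on h1.
In check: no.
King squares — g1: attacked by Qf2; g2: attacked by Bf1; h2: attacked by Qf2.
Legal moves for White: none.
Not in check and no legal moves → stalemate.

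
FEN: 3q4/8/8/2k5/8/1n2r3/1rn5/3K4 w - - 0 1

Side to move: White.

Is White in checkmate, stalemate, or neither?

checkmate

White to move; white king on d1.
In check: yes, from the black queen on d8.
King squares — c1: attacked by Nb3; e1: attacked by Nc2; c2: attacked by Rb2; d2: attacked by Nb3; e2: attacked by Re3.
Legal moves for White: none.
In check with no legal moves → checkmate.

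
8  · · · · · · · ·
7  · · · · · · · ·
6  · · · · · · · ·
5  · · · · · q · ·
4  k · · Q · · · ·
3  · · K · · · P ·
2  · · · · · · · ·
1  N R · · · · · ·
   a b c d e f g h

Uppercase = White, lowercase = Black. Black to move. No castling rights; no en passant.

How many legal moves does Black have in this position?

Black to move; king on a4.
In check: yes, from the white queen on d4.
Legal moves: Ka5, Ka3.
Count: 2.

2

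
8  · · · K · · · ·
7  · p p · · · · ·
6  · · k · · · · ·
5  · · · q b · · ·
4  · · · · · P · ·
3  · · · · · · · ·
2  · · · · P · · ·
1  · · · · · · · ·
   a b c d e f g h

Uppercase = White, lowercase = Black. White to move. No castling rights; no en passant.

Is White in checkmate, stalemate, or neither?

White to move; white king on d8.
In check: yes, from the black queen on d5.
King squares — c7: attacked by Be5; d7: attacked by Qd5; e7: available; c8: available; e8: available.
Legal moves for White: Ke8, Kc8, Ke7.
White is in check but has 3 legal moves → neither.

neither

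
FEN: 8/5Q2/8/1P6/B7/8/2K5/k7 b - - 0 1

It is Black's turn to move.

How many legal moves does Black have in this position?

Black to move; king on a1.
In check: no.
Legal moves: none.
Count: 0.

0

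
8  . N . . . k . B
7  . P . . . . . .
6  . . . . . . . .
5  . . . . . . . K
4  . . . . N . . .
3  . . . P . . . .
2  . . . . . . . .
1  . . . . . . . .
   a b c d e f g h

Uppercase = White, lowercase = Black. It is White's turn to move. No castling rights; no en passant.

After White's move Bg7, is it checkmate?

no

After Bg7: black king on f8; in check: yes, from the white bishop on g7.
Black has 5 legal replies: Kg8, Ke8, Kxg7, Kf7, Ke7.
In check but a legal move exists → not checkmate.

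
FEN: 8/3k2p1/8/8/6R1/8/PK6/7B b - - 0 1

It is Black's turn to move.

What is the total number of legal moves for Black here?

9

Black to move; king on d7.
In check: no.
Legal moves: Ke8, Kd8, Kc8, Ke7, Kc7, Ke6, Kd6, g6, g5.
Count: 9.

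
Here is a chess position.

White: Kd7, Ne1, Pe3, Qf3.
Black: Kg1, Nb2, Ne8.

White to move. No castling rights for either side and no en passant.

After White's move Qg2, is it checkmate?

After Qg2: black king on g1; in check: yes, from the white queen on g2.
King squares — f1: attacked by Qg2; h1: attacked by Qg2; f2: attacked by Qg2; g2: attacked by Ne1; h2: attacked by Qg2.
Black has no legal moves → checkmate.

yes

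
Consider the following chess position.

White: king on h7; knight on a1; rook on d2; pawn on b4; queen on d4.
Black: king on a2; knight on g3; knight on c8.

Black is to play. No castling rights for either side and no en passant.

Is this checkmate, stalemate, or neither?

Black to move; black king on a2.
In check: yes, from the white rook on d2.
Legal moves for Black: Ka3, Kb1.
Black is in check but has 2 legal moves → neither.

neither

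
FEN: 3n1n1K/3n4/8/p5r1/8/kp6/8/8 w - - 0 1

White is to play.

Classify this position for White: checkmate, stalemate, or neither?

stalemate

White to move; white king on h8.
In check: no.
King squares — g7: attacked by Rg5; h7: attacked by Nf8; g8: attacked by Rg5.
Legal moves for White: none.
Not in check and no legal moves → stalemate.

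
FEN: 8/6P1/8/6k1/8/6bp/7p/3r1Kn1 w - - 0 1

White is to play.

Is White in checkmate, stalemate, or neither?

White to move; white king on f1.
In check: yes, from the black rook on d1.
King squares — e1: attacked by Rd1; g1: attacked by Rd1; e2: attacked by Ng1; f2: attacked by Bg3; g2: attacked by Ph3.
Legal moves for White: none.
In check with no legal moves → checkmate.

checkmate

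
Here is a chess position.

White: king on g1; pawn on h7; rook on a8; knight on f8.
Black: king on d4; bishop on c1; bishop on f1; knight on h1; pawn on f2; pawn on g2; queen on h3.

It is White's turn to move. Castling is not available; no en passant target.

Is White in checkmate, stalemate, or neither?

checkmate

White to move; white king on g1.
In check: yes, from the black pawn on f2.
King squares — f1: attacked by Pg2; h1: attacked by Pg2; f2: attacked by Nh1; g2: attacked by Bf1; h2: attacked by Qh3.
Legal moves for White: none.
In check with no legal moves → checkmate.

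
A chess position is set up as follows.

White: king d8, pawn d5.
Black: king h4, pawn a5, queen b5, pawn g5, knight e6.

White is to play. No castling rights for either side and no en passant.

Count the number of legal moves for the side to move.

3

White to move; king on d8.
In check: yes, from the black knight on e6.
Legal moves: Kc8, Ke7, dxe6.
Count: 3.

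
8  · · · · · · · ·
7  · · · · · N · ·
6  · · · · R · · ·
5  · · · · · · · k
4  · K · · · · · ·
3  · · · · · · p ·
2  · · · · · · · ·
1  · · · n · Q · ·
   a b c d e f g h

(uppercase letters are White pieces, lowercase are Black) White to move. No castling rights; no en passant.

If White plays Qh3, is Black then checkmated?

After Qh3: black king on h5; in check: yes, from the white queen on h3.
King squares — g4: attacked by Qh3; h4: attacked by Qh3; g5: attacked by Nf7; g6: attacked by Re6; h6: attacked by Qh3.
Black has no legal moves → checkmate.

yes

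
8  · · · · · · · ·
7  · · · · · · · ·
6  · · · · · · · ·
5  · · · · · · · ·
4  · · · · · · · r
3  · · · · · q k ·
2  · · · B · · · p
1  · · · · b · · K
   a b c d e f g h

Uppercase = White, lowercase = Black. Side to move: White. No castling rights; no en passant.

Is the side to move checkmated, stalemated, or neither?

White to move; white king on h1.
In check: yes, from the black queen on f3.
King squares — g1: attacked by Ph2; g2: attacked by Qf3; h2: attacked by Kg3.
Legal moves for White: none.
In check with no legal moves → checkmate.

checkmate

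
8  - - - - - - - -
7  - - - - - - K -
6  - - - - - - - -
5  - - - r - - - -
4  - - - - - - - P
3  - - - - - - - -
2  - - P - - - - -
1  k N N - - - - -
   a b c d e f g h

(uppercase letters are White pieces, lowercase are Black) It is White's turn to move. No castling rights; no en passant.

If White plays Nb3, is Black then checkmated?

After Nb3: black king on a1; in check: yes, from the white knight on b3.
Black has 3 legal replies: Kb2, Ka2, Kxb1.
In check but a legal move exists → not checkmate.

no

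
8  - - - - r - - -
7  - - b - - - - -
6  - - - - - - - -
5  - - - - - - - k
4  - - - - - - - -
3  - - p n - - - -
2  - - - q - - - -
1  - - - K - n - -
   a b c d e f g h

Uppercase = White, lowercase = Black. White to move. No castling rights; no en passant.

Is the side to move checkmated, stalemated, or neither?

White to move; white king on d1.
In check: yes, from the black queen on d2.
King squares — c1: attacked by Qd2; e1: attacked by Qd2; c2: attacked by Qd2; d2: attacked by Nf1; e2: attacked by Qd2.
Legal moves for White: none.
In check with no legal moves → checkmate.

checkmate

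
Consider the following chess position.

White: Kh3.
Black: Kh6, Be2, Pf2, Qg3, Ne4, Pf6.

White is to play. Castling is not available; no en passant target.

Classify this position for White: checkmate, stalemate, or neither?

White to move; white king on h3.
In check: yes, from the black queen on g3.
King squares — g2: attacked by Qg3; h2: attacked by Qg3; g3: attacked by Ne4; g4: attacked by Be2; h4: attacked by Qg3.
Legal moves for White: none.
In check with no legal moves → checkmate.

checkmate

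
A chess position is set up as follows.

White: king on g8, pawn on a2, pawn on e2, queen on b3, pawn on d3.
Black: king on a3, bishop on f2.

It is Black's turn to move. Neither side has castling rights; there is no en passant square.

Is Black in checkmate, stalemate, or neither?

Black to move; black king on a3.
In check: yes, from the white queen on b3.
King squares — a2: attacked by Qb3; b2: attacked by Qb3; b3: attacked by Pa2; a4: attacked by Qb3; b4: attacked by Qb3.
Legal moves for Black: none.
In check with no legal moves → checkmate.

checkmate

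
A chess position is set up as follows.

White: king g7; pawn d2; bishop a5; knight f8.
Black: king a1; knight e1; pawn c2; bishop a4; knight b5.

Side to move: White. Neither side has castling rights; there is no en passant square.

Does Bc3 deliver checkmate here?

no

After Bc3: black king on a1; in check: yes, from the white bishop on c3.
Black has 3 legal replies: Ka2, Kb1, Nxc3.
In check but a legal move exists → not checkmate.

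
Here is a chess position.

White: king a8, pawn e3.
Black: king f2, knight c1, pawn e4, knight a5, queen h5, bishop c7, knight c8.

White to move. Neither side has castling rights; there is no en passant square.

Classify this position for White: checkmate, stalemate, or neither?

stalemate

White to move; white king on a8.
In check: no.
King squares — a7: attacked by Nc8; b7: attacked by Na5; b8: attacked by Bc7.
Legal moves for White: none.
Not in check and no legal moves → stalemate.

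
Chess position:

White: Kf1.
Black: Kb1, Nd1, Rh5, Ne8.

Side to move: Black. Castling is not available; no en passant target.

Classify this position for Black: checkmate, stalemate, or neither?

Black to move; black king on b1.
In check: no.
Legal moves for Black include: Ng7, Nc7, Nf6, Nd6, Rh8, Rh7, Rh6, Rg5, Rf5+, Re5, Rd5, Rc5, Rb5, Ra5, Rh4, Rh3, Rh2, Rh1+, ... (list truncated; more exist).
Black has legal moves and is not in check → neither.

neither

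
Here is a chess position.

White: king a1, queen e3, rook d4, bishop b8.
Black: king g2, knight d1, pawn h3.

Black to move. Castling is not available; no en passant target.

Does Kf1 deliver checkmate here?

no

After Kf1: white king on a1; in check: no.
White is not in check, so this cannot be checkmate.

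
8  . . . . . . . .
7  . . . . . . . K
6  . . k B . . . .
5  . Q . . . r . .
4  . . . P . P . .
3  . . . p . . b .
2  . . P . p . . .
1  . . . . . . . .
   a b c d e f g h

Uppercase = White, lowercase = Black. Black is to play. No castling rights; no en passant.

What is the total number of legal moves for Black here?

3

Black to move; king on c6.
In check: yes, from the white queen on b5.
Legal moves: Kxd6, Kxb5, Rxb5.
Count: 3.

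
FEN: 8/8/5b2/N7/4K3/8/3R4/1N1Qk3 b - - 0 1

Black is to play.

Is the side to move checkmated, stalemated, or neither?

checkmate

Black to move; black king on e1.
In check: yes, from the white queen on d1.
King squares — d1: attacked by Rd2; f1: attacked by Qd1; d2: attacked by Nb1; e2: attacked by Qd1; f2: attacked by Rd2.
Legal moves for Black: none.
In check with no legal moves → checkmate.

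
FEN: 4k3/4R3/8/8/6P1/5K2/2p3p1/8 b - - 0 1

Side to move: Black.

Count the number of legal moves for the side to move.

3

Black to move; king on e8.
In check: yes, from the white rook on e7.
Legal moves: Kf8, Kd8, Kxe7.
Count: 3.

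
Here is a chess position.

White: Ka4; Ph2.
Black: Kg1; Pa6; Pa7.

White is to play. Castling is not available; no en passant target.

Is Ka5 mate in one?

no

After Ka5: black king on g1; in check: no.
Black is not in check, so this cannot be checkmate.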